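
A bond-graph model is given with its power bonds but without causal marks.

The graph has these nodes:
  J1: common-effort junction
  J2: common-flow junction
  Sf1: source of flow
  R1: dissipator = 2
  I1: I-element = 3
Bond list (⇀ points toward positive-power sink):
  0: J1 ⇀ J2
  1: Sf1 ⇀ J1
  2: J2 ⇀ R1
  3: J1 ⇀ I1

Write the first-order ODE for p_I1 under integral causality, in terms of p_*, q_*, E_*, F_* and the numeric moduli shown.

dp_I1/dt = 2*F_Sf1 - 2*p_I1/3

#1 →Sf1  (source Sf1 imposes f)
#3 →I1  (I1 outputs flow p/I1)
#0 →J1  (closing 0-jn rule on J1)
#2 →J2  (J2 flow already set via bond 0)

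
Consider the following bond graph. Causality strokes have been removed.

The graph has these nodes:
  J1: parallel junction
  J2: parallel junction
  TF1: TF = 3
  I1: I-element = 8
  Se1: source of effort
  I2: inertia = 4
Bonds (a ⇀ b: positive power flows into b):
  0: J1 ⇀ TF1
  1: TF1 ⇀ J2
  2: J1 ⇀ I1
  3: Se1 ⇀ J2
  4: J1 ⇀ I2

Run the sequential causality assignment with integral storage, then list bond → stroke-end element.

b3 →J2  (source Se1 imposes e)
b1 →TF1  (J2: bond 3 brought effort, rest push out)
b0 →J1  (TF TF1: opposite of bond 1)
b2 →I1  (J1 effort already set via bond 0)
b4 →I2  (0-jn J1 has e-setter on 0)

β0 |J1
β1 |TF1
β2 |I1
β3 |J2
β4 |I2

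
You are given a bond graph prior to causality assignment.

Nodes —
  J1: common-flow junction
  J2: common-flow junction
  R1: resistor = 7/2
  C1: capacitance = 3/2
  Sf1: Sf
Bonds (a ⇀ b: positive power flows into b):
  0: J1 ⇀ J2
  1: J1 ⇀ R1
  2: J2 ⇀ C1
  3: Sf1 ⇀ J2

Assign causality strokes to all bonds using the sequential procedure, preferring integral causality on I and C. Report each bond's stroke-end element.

bond 3 |Sf1  (Sf1: flow source, stroke at near end)
bond 0 |J2  (1-jn J2 has f-setter on 3)
bond 2 |J2  (J2 flow already set via bond 3)
bond 1 |J1  (1-jn J1 has f-setter on 0)

b0 |J2
b1 |J1
b2 |J2
b3 |Sf1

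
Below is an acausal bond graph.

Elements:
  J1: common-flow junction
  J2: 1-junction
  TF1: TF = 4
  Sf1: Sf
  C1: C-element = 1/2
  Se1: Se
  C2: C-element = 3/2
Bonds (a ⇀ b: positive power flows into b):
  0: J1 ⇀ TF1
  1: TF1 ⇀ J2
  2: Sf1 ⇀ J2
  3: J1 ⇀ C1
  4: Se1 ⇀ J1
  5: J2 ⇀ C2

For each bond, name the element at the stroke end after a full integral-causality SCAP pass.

b0 →TF1
b1 →J2
b2 →Sf1
b3 →J1
b4 →J1
b5 →J2

b2 stroke→Sf1  (Sf1: flow source, stroke at near end)
b4 stroke→J1  (Se1 fixes effort; stroke away)
b1 stroke→J2  (1-jn J2 has f-setter on 2)
b5 stroke→J2  (J2 flow already set via bond 2)
b0 stroke→TF1  (TF1: transformer flips bond 1)
b3 stroke→J1  (J1 flow already set via bond 0)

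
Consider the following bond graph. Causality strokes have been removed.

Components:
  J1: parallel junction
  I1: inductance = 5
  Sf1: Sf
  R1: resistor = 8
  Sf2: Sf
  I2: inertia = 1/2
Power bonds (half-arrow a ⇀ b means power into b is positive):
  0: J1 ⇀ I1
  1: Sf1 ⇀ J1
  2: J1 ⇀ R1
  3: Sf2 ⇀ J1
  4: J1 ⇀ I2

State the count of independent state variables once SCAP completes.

b1 stroke at Sf1  (source Sf1 imposes f)
b3 stroke at Sf2  (Sf2 (Sf) sets flow on bond)
b0 stroke at I1  (I1 integral (f out))
b4 stroke at I2  (I2 integral (f out))
b2 stroke at J1  (closing 0-jn rule on J1)

2  (I1, I2 all integral)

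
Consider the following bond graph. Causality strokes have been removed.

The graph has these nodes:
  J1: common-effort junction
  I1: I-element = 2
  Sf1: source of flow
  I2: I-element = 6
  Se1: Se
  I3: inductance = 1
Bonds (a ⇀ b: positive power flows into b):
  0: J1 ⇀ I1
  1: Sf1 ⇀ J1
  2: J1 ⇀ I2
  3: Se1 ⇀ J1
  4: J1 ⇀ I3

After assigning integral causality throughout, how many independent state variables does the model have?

3  (I1, I2, I3 all integral)

β1 stroke at Sf1  (Sf1 (Sf) sets flow on bond)
β3 stroke at J1  (Se1: effort source, stroke at far end)
β0 stroke at I1  (0-jn J1 has e-setter on 3)
β2 stroke at I2  (J1 effort already set via bond 3)
β4 stroke at I3  (0-jn J1 has e-setter on 3)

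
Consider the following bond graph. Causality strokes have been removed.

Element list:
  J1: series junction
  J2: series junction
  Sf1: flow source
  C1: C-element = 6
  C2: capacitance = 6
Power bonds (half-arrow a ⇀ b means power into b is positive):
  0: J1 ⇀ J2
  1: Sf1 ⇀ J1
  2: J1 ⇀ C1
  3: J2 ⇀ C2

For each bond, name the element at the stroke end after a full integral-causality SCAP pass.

b1 stroke→Sf1  (Sf1: flow source, stroke at near end)
b0 stroke→J1  (1-jn J1 has f-setter on 1)
b2 stroke→J1  (1-jn J1 has f-setter on 1)
b3 stroke→J2  (J2: bond 0 brought flow, rest push out)

#0 stroke at J1
#1 stroke at Sf1
#2 stroke at J1
#3 stroke at J2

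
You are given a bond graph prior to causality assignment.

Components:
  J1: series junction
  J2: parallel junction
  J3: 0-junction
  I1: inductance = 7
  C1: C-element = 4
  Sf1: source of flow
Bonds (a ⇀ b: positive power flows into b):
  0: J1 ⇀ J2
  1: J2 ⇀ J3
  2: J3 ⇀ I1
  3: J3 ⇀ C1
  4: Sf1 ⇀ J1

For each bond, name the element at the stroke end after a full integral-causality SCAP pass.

β0 →J1
β1 →J2
β2 →I1
β3 →J3
β4 →Sf1

b4 stroke→Sf1  (source Sf1 imposes f)
b0 stroke→J1  (common-f at J1 fixed by 4)
b1 stroke→J2  (J2: last free bond brings effort in)
b2 stroke→I1  (prefer integral on I1)
b3 stroke→J3  (J3 needs exactly one e-in)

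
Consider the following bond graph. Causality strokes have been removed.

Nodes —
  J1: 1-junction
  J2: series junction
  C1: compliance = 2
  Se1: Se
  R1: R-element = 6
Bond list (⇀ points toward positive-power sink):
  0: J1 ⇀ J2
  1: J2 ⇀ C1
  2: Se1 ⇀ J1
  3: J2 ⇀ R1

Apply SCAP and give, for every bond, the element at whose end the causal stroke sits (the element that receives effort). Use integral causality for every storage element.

bond 0 →J2
bond 1 →J2
bond 2 →J1
bond 3 →R1

b2 →J1  (Se1: effort source, stroke at far end)
b0 →J2  (only one flow-in slot at J1)
b1 →J2  (C1: C, integral causality)
b3 →R1  (only one flow-in slot at J2)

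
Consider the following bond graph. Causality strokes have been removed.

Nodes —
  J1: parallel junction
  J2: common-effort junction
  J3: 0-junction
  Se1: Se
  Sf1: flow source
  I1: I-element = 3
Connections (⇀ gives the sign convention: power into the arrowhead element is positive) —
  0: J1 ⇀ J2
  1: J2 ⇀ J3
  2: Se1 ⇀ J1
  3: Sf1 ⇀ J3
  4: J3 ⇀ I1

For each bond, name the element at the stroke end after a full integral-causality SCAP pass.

β2 stroke at J1  (source Se1 imposes e)
β3 stroke at Sf1  (Sf1: flow source, stroke at near end)
β0 stroke at J2  (common-e at J1 fixed by 2)
β1 stroke at J3  (0-jn J2 has e-setter on 0)
β4 stroke at I1  (common-e at J3 fixed by 1)

b0 stroke→J2
b1 stroke→J3
b2 stroke→J1
b3 stroke→Sf1
b4 stroke→I1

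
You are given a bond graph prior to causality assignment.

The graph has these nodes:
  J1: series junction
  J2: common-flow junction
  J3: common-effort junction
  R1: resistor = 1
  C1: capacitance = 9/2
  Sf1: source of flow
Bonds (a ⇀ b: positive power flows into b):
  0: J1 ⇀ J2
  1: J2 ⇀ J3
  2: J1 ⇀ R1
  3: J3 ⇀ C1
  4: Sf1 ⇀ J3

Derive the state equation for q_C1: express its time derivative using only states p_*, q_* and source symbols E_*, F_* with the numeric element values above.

b4 →Sf1  (Sf1: flow source, stroke at near end)
b3 →J3  (C1: C, integral causality)
b1 →J2  (J3: bond 3 brought effort, rest push out)
b0 →J1  (only one flow-in slot at J2)
b2 →R1  (only one flow-in slot at J1)

dq_C1/dt = F_Sf1 - 2*q_C1/9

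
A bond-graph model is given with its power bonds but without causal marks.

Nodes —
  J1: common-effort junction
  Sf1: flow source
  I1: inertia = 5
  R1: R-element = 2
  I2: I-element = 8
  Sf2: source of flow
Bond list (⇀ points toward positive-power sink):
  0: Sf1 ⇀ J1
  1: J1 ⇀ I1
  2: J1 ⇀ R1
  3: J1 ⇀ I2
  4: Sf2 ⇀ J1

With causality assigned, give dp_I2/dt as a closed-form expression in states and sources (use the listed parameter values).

b0 |Sf1  (source Sf1 imposes f)
b4 |Sf2  (Sf2 (Sf) sets flow on bond)
b1 |I1  (prefer integral on I1)
b3 |I2  (prefer integral on I2)
b2 |J1  (J1: last free bond brings effort in)

dp_I2/dt = 2*F_Sf1 + 2*F_Sf2 - 2*p_I1/5 - p_I2/4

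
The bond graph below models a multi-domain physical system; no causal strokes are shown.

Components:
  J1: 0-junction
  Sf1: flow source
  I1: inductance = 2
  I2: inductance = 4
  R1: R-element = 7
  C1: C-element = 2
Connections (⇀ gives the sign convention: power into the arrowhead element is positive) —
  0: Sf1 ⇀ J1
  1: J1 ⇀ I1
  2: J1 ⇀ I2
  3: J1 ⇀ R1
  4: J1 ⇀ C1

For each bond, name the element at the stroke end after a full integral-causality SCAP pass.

β0 stroke→Sf1
β1 stroke→I1
β2 stroke→I2
β3 stroke→R1
β4 stroke→J1

β0 stroke→Sf1  (Sf1 fixes flow; stroke at Sf1)
β1 stroke→I1  (I1 integral (f out))
β2 stroke→I2  (I2: I, integral causality)
β4 stroke→J1  (C1: C, integral causality)
β3 stroke→R1  (J1 effort already set via bond 4)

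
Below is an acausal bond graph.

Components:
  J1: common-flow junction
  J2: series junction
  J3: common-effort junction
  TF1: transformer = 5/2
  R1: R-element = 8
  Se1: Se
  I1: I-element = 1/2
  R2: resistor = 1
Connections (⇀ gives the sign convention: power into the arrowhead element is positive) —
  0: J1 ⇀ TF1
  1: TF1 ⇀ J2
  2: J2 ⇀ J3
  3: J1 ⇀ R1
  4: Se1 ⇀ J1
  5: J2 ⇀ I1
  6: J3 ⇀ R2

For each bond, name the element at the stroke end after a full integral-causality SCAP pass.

#4 |J1  (Se1 fixes effort; stroke away)
#5 |I1  (prefer integral on I1)
#1 |J2  (J2: bond 5 brought flow, rest push out)
#2 |J2  (1-jn J2 has f-setter on 5)
#6 |J3  (J3 needs exactly one e-in)
#0 |TF1  (TF TF1: opposite of bond 1)
#3 |J1  (common-f at J1 fixed by 0)

#0 stroke→TF1
#1 stroke→J2
#2 stroke→J2
#3 stroke→J1
#4 stroke→J1
#5 stroke→I1
#6 stroke→J3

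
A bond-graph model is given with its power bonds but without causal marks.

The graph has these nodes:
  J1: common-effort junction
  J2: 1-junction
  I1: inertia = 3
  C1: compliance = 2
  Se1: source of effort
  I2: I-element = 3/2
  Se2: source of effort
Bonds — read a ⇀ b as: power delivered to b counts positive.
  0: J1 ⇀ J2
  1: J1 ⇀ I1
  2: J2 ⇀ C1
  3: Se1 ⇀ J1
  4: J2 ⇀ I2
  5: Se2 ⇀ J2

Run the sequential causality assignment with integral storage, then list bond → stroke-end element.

bond 3 stroke at J1  (Se1 (Se) sets effort on bond)
bond 5 stroke at J2  (Se2 (Se) sets effort on bond)
bond 0 stroke at J2  (common-e at J1 fixed by 3)
bond 1 stroke at I1  (0-jn J1 has e-setter on 3)
bond 2 stroke at J2  (C1 outputs effort q/C1)
bond 4 stroke at I2  (J2 needs exactly one f-in)

bond 0 stroke→J2
bond 1 stroke→I1
bond 2 stroke→J2
bond 3 stroke→J1
bond 4 stroke→I2
bond 5 stroke→J2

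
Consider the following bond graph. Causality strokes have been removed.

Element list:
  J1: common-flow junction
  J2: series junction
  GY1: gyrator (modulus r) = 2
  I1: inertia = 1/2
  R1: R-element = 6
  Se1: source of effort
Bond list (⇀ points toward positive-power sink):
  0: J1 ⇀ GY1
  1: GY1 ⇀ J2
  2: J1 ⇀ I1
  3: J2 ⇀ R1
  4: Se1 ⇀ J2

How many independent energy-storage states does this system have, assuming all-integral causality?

b4 |J2  (source Se1 imposes e)
b2 |I1  (I1 integral (f out))
b0 |J1  (J1: bond 2 brought flow, rest push out)
b1 |J2  (through GY1, causality inverts; strokes same side of GY1)
b3 |R1  (J2: last free bond brings flow in)

1  (I1 all integral)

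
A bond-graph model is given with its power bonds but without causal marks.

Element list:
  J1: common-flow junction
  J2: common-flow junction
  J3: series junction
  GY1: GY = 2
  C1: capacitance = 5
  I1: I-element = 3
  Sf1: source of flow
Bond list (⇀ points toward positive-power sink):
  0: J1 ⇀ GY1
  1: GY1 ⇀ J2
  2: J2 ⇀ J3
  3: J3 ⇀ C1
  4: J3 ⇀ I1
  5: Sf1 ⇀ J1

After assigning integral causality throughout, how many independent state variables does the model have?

β5 stroke at Sf1  (Sf1 (Sf) sets flow on bond)
β0 stroke at J1  (common-f at J1 fixed by 5)
β1 stroke at J2  (through GY1, causality inverts; strokes same side of GY1)
β2 stroke at J3  (J2 needs exactly one f-in)
β3 stroke at J3  (prefer integral on C1)
β4 stroke at I1  (J3: last free bond brings flow in)

2  (C1, I1 all integral)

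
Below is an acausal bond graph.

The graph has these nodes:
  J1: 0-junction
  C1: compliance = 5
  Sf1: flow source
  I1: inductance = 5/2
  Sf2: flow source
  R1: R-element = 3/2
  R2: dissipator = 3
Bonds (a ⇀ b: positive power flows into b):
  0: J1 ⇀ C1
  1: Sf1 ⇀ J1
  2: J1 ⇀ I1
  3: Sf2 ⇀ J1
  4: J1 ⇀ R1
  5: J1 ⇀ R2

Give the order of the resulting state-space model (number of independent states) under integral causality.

2  (C1, I1 all integral)

bond 1 →Sf1  (Sf1 (Sf) sets flow on bond)
bond 3 →Sf2  (Sf2: flow source, stroke at near end)
bond 0 →J1  (C1: C, integral causality)
bond 2 →I1  (J1: bond 0 brought effort, rest push out)
bond 4 →R1  (J1 effort already set via bond 0)
bond 5 →R2  (common-e at J1 fixed by 0)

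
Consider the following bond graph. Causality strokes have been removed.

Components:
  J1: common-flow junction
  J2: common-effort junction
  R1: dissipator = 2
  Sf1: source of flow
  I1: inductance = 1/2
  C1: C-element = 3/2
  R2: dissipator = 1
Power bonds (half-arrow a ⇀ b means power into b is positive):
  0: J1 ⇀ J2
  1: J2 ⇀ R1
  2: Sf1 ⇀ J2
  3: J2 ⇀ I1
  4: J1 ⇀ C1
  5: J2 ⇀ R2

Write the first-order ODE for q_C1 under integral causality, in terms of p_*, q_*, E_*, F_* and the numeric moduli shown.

bond 2 |Sf1  (Sf1 fixes flow; stroke at Sf1)
bond 3 |I1  (I1 outputs flow p/I1)
bond 4 |J1  (C1 integral (e out))
bond 0 |J2  (J1: last free bond brings flow in)
bond 1 |R1  (0-jn J2 has e-setter on 0)
bond 5 |R2  (J2 effort already set via bond 0)

dq_C1/dt = -F_Sf1 + 2*p_I1 - q_C1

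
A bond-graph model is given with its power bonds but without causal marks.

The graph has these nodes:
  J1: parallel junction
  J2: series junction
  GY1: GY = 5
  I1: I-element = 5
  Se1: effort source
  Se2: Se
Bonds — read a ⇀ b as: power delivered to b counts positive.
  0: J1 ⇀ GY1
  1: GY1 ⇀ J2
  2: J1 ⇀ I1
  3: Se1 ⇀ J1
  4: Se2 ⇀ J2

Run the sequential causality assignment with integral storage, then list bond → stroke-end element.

β3 →J1  (Se1: effort source, stroke at far end)
β4 →J2  (Se2: effort source, stroke at far end)
β0 →GY1  (J1 effort already set via bond 3)
β2 →I1  (0-jn J1 has e-setter on 3)
β1 →GY1  (J2 needs exactly one f-in)

#0 →GY1
#1 →GY1
#2 →I1
#3 →J1
#4 →J2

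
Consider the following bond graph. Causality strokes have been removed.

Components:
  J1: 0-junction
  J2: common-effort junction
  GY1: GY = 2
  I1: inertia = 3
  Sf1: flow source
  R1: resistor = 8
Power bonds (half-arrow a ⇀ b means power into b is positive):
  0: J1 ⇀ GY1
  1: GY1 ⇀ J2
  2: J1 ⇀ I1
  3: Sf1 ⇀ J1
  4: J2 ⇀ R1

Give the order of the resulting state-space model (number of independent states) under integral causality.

1  (I1 all integral)

bond 3 |Sf1  (Sf1 (Sf) sets flow on bond)
bond 2 |I1  (I1 outputs flow p/I1)
bond 0 |J1  (J1 needs exactly one e-in)
bond 1 |J2  (GY GY1: same side as bond 0)
bond 4 |R1  (J2: bond 1 brought effort, rest push out)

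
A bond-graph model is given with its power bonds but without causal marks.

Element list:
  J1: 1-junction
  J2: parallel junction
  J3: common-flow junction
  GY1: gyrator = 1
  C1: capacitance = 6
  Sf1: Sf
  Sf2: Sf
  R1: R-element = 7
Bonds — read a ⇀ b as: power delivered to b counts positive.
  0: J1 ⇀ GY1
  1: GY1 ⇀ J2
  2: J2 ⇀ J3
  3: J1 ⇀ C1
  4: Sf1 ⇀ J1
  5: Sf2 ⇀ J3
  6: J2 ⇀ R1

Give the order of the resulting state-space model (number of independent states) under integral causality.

1  (C1 all integral)

β4 stroke at Sf1  (Sf1 (Sf) sets flow on bond)
β5 stroke at Sf2  (Sf2 fixes flow; stroke at Sf2)
β0 stroke at J1  (J1: bond 4 brought flow, rest push out)
β3 stroke at J1  (J1 flow already set via bond 4)
β2 stroke at J3  (common-f at J3 fixed by 5)
β1 stroke at J2  (GY1 both-in/both-out from 0)
β6 stroke at R1  (common-e at J2 fixed by 1)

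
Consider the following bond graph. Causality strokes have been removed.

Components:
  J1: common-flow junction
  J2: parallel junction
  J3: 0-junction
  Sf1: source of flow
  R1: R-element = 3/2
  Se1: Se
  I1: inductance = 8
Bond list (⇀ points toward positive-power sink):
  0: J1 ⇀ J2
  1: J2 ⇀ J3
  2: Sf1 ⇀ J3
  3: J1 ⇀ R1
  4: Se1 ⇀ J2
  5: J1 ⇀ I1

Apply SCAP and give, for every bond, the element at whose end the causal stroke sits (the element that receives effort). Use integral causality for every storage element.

bond 0 |J1
bond 1 |J3
bond 2 |Sf1
bond 3 |J1
bond 4 |J2
bond 5 |I1

b2 stroke at Sf1  (Sf1: flow source, stroke at near end)
b4 stroke at J2  (source Se1 imposes e)
b0 stroke at J1  (common-e at J2 fixed by 4)
b1 stroke at J3  (J2: bond 4 brought effort, rest push out)
b5 stroke at I1  (I1 outputs flow p/I1)
b3 stroke at J1  (J1 flow already set via bond 5)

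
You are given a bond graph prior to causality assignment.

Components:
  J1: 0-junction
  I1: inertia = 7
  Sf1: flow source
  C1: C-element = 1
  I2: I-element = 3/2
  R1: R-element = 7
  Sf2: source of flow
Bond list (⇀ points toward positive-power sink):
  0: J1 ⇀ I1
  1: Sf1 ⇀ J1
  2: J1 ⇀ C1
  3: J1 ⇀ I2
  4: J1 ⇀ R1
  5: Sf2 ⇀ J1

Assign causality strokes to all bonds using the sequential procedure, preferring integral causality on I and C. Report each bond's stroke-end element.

bond 1 stroke→Sf1  (source Sf1 imposes f)
bond 5 stroke→Sf2  (source Sf2 imposes f)
bond 0 stroke→I1  (prefer integral on I1)
bond 2 stroke→J1  (C1: C, integral causality)
bond 3 stroke→I2  (J1 effort already set via bond 2)
bond 4 stroke→R1  (0-jn J1 has e-setter on 2)

#0 →I1
#1 →Sf1
#2 →J1
#3 →I2
#4 →R1
#5 →Sf2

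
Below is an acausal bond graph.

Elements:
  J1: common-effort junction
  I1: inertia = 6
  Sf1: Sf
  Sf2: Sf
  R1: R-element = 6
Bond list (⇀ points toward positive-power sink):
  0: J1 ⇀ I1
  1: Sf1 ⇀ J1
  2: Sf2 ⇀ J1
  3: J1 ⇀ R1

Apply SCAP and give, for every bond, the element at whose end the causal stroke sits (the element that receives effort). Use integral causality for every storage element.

β0 |I1
β1 |Sf1
β2 |Sf2
β3 |J1

β1 →Sf1  (source Sf1 imposes f)
β2 →Sf2  (source Sf2 imposes f)
β0 →I1  (I1 outputs flow p/I1)
β3 →J1  (only one effort-in slot at J1)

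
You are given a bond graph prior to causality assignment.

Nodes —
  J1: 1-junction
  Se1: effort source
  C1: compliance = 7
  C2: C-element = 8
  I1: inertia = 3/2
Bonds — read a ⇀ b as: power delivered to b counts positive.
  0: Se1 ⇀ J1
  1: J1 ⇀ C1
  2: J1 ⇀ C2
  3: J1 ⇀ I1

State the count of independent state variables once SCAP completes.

#0 |J1  (Se1 (Se) sets effort on bond)
#1 |J1  (C1 outputs effort q/C1)
#2 |J1  (C2 outputs effort q/C2)
#3 |I1  (only one flow-in slot at J1)

3  (C1, C2, I1 all integral)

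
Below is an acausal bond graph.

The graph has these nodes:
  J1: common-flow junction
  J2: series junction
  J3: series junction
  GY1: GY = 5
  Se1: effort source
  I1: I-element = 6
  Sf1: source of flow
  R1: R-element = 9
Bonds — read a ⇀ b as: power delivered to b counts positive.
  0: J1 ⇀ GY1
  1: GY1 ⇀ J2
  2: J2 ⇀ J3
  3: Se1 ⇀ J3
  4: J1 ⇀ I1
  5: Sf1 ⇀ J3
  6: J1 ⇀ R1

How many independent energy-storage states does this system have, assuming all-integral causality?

bond 3 stroke→J3  (Se1 fixes effort; stroke away)
bond 5 stroke→Sf1  (Sf1 (Sf) sets flow on bond)
bond 2 stroke→J3  (J3: bond 5 brought flow, rest push out)
bond 1 stroke→J2  (common-f at J2 fixed by 2)
bond 0 stroke→J1  (GY1: gyrator matches bond 1)
bond 4 stroke→I1  (I1 outputs flow p/I1)
bond 6 stroke→J1  (J1 flow already set via bond 4)

1  (I1 all integral)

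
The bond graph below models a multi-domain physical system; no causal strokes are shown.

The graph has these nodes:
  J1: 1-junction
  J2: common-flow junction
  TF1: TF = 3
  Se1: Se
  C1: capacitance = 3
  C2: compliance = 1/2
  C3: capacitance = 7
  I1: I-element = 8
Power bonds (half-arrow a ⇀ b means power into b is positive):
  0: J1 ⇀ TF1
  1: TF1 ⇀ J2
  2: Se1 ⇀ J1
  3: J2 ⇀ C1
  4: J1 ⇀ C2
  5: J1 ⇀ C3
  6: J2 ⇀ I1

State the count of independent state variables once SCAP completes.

4  (C1, C2, C3, I1 all integral)

bond 2 →J1  (source Se1 imposes e)
bond 3 →J2  (C1: C, integral causality)
bond 4 →J1  (prefer integral on C2)
bond 5 →J1  (C3 outputs effort q/C3)
bond 0 →TF1  (J1: last free bond brings flow in)
bond 1 →J2  (TF1 one-in-one-out from 0)
bond 6 →I1  (J2: last free bond brings flow in)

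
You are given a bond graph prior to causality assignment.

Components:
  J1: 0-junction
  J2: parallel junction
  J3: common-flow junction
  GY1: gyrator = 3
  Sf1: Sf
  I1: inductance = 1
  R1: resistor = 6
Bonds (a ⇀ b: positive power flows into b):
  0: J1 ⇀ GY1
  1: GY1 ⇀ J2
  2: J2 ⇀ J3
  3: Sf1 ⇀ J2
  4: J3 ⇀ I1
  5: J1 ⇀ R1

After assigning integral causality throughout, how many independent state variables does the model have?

1  (I1 all integral)

bond 3 stroke at Sf1  (Sf1 (Sf) sets flow on bond)
bond 4 stroke at I1  (I1 outputs flow p/I1)
bond 2 stroke at J3  (common-f at J3 fixed by 4)
bond 1 stroke at J2  (J2: last free bond brings effort in)
bond 0 stroke at J1  (GY GY1: same side as bond 1)
bond 5 stroke at R1  (common-e at J1 fixed by 0)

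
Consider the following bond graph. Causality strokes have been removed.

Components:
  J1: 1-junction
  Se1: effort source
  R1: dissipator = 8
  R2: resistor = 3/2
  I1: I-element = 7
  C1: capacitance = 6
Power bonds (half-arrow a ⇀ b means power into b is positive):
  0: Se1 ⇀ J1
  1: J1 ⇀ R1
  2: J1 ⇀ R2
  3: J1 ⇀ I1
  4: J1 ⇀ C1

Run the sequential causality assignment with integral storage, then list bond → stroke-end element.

bond 0 |J1  (source Se1 imposes e)
bond 3 |I1  (I1: I, integral causality)
bond 1 |J1  (J1: bond 3 brought flow, rest push out)
bond 2 |J1  (J1: bond 3 brought flow, rest push out)
bond 4 |J1  (1-jn J1 has f-setter on 3)

β0 →J1
β1 →J1
β2 →J1
β3 →I1
β4 →J1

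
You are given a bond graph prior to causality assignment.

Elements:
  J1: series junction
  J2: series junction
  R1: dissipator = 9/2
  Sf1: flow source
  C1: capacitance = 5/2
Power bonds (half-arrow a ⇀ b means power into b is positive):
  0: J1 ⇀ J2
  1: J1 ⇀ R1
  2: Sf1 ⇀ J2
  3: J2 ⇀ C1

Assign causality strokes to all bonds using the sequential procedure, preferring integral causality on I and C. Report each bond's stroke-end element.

β0 stroke at J2
β1 stroke at J1
β2 stroke at Sf1
β3 stroke at J2

b2 |Sf1  (Sf1 fixes flow; stroke at Sf1)
b0 |J2  (J2 flow already set via bond 2)
b3 |J2  (J2: bond 2 brought flow, rest push out)
b1 |J1  (common-f at J1 fixed by 0)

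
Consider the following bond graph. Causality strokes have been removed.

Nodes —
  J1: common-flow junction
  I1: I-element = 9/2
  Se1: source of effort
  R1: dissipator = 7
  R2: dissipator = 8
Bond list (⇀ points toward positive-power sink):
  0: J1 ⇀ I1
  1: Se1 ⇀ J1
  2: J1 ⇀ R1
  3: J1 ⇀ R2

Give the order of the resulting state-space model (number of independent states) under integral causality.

1  (I1 all integral)

b1 stroke→J1  (Se1 (Se) sets effort on bond)
b0 stroke→I1  (prefer integral on I1)
b2 stroke→J1  (1-jn J1 has f-setter on 0)
b3 stroke→J1  (J1 flow already set via bond 0)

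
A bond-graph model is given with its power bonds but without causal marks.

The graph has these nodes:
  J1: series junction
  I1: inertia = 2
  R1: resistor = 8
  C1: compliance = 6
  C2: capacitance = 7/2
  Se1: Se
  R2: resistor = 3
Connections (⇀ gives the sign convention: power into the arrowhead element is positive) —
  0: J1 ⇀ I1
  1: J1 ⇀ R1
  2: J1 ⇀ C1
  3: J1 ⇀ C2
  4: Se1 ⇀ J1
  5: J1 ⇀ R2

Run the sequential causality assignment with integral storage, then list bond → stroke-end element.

b4 |J1  (Se1: effort source, stroke at far end)
b0 |I1  (I1 integral (f out))
b1 |J1  (J1 flow already set via bond 0)
b2 |J1  (common-f at J1 fixed by 0)
b3 |J1  (J1: bond 0 brought flow, rest push out)
b5 |J1  (J1: bond 0 brought flow, rest push out)

bond 0 |I1
bond 1 |J1
bond 2 |J1
bond 3 |J1
bond 4 |J1
bond 5 |J1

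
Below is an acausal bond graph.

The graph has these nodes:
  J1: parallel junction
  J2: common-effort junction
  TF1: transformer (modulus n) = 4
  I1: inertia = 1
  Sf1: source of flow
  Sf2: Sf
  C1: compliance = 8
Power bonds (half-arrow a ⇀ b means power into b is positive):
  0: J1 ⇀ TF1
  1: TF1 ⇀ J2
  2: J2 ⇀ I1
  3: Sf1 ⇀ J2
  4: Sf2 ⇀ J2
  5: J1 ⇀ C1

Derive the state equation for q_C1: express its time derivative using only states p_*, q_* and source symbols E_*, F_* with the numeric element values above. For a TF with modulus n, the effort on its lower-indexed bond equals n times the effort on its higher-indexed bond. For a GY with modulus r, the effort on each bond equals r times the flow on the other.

dq_C1/dt = F_Sf1/4 + F_Sf2/4 - p_I1/4

bond 3 |Sf1  (Sf1 (Sf) sets flow on bond)
bond 4 |Sf2  (Sf2 (Sf) sets flow on bond)
bond 2 |I1  (I1 integral (f out))
bond 1 |J2  (J2: last free bond brings effort in)
bond 0 |TF1  (TF TF1: opposite of bond 1)
bond 5 |J1  (closing 0-jn rule on J1)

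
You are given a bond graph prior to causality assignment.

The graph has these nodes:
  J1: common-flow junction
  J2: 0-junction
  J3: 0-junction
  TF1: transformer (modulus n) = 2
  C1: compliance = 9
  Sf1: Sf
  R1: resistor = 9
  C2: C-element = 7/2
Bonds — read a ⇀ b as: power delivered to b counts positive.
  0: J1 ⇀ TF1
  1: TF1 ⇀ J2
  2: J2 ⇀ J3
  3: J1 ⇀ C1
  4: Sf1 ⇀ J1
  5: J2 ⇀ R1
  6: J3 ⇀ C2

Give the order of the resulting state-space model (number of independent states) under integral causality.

b4 →Sf1  (Sf1 (Sf) sets flow on bond)
b0 →J1  (common-f at J1 fixed by 4)
b3 →J1  (common-f at J1 fixed by 4)
b1 →TF1  (TF TF1: opposite of bond 0)
b6 →J3  (prefer integral on C2)
b2 →J2  (0-jn J3 has e-setter on 6)
b5 →R1  (0-jn J2 has e-setter on 2)

2  (C1, C2 all integral)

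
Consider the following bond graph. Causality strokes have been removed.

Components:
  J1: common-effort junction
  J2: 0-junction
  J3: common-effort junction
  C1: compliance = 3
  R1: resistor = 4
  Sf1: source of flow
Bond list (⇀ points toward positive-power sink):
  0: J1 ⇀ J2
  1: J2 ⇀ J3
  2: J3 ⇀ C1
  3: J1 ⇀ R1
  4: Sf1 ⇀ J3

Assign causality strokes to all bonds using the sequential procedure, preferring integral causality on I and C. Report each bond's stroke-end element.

β4 stroke at Sf1  (Sf1 (Sf) sets flow on bond)
β2 stroke at J3  (C1: C, integral causality)
β1 stroke at J2  (common-e at J3 fixed by 2)
β0 stroke at J1  (J2 effort already set via bond 1)
β3 stroke at R1  (J1: bond 0 brought effort, rest push out)

β0 stroke at J1
β1 stroke at J2
β2 stroke at J3
β3 stroke at R1
β4 stroke at Sf1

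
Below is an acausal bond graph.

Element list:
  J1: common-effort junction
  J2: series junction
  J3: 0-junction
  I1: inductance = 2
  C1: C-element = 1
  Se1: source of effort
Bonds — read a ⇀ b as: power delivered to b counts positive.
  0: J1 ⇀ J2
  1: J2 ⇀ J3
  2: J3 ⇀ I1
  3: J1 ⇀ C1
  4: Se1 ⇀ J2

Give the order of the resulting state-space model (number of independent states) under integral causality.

2  (C1, I1 all integral)

b4 stroke→J2  (source Se1 imposes e)
b2 stroke→I1  (I1: I, integral causality)
b1 stroke→J3  (J3: last free bond brings effort in)
b0 stroke→J2  (J2 flow already set via bond 1)
b3 stroke→J1  (J1: last free bond brings effort in)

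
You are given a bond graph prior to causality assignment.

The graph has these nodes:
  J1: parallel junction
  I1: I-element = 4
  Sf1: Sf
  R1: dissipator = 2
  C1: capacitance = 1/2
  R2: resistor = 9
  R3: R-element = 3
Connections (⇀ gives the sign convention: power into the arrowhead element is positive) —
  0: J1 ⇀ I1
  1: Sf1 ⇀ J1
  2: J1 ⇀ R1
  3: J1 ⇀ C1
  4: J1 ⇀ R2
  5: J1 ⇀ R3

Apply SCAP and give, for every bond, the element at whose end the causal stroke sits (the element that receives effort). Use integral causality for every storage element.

#1 →Sf1  (Sf1 (Sf) sets flow on bond)
#0 →I1  (I1: I, integral causality)
#3 →J1  (C1: C, integral causality)
#2 →R1  (J1: bond 3 brought effort, rest push out)
#4 →R2  (J1 effort already set via bond 3)
#5 →R3  (0-jn J1 has e-setter on 3)

β0 →I1
β1 →Sf1
β2 →R1
β3 →J1
β4 →R2
β5 →R3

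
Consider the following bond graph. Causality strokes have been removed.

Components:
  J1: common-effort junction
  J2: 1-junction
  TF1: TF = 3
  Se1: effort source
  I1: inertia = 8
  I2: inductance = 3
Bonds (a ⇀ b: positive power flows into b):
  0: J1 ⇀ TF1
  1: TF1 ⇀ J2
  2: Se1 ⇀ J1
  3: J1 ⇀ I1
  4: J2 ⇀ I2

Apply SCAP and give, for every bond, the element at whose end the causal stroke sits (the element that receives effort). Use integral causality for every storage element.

bond 0 stroke→TF1
bond 1 stroke→J2
bond 2 stroke→J1
bond 3 stroke→I1
bond 4 stroke→I2

bond 2 stroke→J1  (source Se1 imposes e)
bond 0 stroke→TF1  (0-jn J1 has e-setter on 2)
bond 3 stroke→I1  (J1: bond 2 brought effort, rest push out)
bond 1 stroke→J2  (TF1: transformer flips bond 0)
bond 4 stroke→I2  (closing 1-jn rule on J2)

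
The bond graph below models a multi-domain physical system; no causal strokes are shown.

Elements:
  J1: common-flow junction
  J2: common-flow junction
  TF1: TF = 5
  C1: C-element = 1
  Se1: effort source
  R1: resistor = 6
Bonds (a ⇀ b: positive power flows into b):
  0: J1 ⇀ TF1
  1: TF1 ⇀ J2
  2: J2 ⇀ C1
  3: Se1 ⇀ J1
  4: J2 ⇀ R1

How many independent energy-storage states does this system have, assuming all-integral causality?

β3 stroke at J1  (Se1: effort source, stroke at far end)
β0 stroke at TF1  (only one flow-in slot at J1)
β1 stroke at J2  (through TF1, causality passes straight; one stroke at TF1)
β2 stroke at J2  (prefer integral on C1)
β4 stroke at R1  (J2: last free bond brings flow in)

1  (C1 all integral)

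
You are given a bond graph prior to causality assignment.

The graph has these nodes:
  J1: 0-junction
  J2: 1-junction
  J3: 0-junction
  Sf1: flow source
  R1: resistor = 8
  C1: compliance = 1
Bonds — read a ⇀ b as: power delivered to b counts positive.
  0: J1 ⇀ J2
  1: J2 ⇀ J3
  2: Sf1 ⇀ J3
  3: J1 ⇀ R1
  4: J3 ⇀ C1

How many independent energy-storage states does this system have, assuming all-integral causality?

#2 stroke at Sf1  (Sf1 fixes flow; stroke at Sf1)
#4 stroke at J3  (prefer integral on C1)
#1 stroke at J2  (0-jn J3 has e-setter on 4)
#0 stroke at J1  (only one flow-in slot at J2)
#3 stroke at R1  (J1: bond 0 brought effort, rest push out)

1  (C1 all integral)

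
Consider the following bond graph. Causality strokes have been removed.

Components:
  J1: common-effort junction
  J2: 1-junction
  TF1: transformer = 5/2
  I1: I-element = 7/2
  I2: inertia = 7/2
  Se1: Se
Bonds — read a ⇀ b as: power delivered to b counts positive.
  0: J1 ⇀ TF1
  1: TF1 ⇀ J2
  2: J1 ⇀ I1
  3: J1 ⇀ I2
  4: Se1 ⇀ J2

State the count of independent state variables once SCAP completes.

β4 |J2  (Se1: effort source, stroke at far end)
β1 |TF1  (J2 needs exactly one f-in)
β0 |J1  (TF1: transformer flips bond 1)
β2 |I1  (0-jn J1 has e-setter on 0)
β3 |I2  (J1 effort already set via bond 0)

2  (I1, I2 all integral)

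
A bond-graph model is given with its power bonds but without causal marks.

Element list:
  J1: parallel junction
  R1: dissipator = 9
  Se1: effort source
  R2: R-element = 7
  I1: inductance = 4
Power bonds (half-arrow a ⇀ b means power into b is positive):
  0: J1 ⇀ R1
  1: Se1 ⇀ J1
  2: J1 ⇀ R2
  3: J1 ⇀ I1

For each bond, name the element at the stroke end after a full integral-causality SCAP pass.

#1 |J1  (Se1 fixes effort; stroke away)
#0 |R1  (J1 effort already set via bond 1)
#2 |R2  (0-jn J1 has e-setter on 1)
#3 |I1  (J1 effort already set via bond 1)

bond 0 stroke→R1
bond 1 stroke→J1
bond 2 stroke→R2
bond 3 stroke→I1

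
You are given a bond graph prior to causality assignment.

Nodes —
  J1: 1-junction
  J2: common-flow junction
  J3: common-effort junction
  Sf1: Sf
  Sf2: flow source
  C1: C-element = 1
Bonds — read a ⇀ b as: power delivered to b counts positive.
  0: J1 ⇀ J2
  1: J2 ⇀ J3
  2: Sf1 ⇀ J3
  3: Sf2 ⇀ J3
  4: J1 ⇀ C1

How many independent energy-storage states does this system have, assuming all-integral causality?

b2 →Sf1  (Sf1: flow source, stroke at near end)
b3 →Sf2  (source Sf2 imposes f)
b1 →J3  (J3: last free bond brings effort in)
b0 →J2  (J2 flow already set via bond 1)
b4 →J1  (J1 flow already set via bond 0)

1  (C1 all integral)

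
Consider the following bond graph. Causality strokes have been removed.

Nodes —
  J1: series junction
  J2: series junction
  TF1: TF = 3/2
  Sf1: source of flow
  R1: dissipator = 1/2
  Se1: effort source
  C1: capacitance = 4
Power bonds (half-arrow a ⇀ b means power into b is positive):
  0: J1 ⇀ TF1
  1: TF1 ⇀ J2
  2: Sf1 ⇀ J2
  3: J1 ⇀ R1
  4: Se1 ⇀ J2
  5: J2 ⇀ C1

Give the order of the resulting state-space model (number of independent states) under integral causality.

bond 2 stroke→Sf1  (Sf1 (Sf) sets flow on bond)
bond 4 stroke→J2  (Se1: effort source, stroke at far end)
bond 1 stroke→J2  (1-jn J2 has f-setter on 2)
bond 5 stroke→J2  (J2 flow already set via bond 2)
bond 0 stroke→TF1  (TF1: transformer flips bond 1)
bond 3 stroke→J1  (1-jn J1 has f-setter on 0)

1  (C1 all integral)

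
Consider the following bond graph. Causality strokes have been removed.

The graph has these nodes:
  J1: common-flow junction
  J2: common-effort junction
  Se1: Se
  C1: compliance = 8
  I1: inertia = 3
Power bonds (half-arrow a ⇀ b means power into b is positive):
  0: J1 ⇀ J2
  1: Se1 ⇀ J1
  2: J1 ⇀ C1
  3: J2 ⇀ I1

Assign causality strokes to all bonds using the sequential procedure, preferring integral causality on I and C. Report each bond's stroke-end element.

β1 →J1  (Se1 (Se) sets effort on bond)
β2 →J1  (C1: C, integral causality)
β0 →J2  (only one flow-in slot at J1)
β3 →I1  (0-jn J2 has e-setter on 0)

b0 stroke at J2
b1 stroke at J1
b2 stroke at J1
b3 stroke at I1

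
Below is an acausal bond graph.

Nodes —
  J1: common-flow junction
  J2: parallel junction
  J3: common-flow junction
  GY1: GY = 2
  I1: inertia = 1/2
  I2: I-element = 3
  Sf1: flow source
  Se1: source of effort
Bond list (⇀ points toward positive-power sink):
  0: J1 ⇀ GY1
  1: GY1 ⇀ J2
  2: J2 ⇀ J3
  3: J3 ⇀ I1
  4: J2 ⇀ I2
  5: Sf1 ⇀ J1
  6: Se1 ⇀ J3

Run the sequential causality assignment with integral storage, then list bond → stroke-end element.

#5 →Sf1  (Sf1: flow source, stroke at near end)
#6 →J3  (Se1: effort source, stroke at far end)
#0 →J1  (common-f at J1 fixed by 5)
#1 →J2  (GY GY1: same side as bond 0)
#2 →J3  (0-jn J2 has e-setter on 1)
#4 →I2  (0-jn J2 has e-setter on 1)
#3 →I1  (J3: last free bond brings flow in)

bond 0 stroke→J1
bond 1 stroke→J2
bond 2 stroke→J3
bond 3 stroke→I1
bond 4 stroke→I2
bond 5 stroke→Sf1
bond 6 stroke→J3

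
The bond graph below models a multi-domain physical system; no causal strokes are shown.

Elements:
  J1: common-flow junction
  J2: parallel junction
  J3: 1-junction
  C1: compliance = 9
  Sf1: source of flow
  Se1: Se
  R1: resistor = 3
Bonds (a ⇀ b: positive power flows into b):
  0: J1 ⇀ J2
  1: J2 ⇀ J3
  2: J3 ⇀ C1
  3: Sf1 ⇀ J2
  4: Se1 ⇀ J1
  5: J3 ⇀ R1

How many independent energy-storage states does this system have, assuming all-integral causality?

β3 stroke at Sf1  (Sf1 fixes flow; stroke at Sf1)
β4 stroke at J1  (source Se1 imposes e)
β0 stroke at J2  (only one flow-in slot at J1)
β1 stroke at J3  (J2: bond 0 brought effort, rest push out)
β2 stroke at J3  (C1 outputs effort q/C1)
β5 stroke at R1  (J3: last free bond brings flow in)

1  (C1 all integral)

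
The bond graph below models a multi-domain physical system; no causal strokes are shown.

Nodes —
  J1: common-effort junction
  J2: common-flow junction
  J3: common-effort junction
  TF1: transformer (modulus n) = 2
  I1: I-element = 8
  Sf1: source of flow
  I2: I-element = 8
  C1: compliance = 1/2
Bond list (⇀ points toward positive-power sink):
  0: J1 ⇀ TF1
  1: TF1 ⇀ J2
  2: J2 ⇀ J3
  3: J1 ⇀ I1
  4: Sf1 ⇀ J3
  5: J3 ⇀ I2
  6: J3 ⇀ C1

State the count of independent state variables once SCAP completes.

β4 |Sf1  (source Sf1 imposes f)
β3 |I1  (prefer integral on I1)
β0 |J1  (J1: last free bond brings effort in)
β1 |TF1  (through TF1, causality passes straight; one stroke at TF1)
β2 |J2  (1-jn J2 has f-setter on 1)
β5 |I2  (prefer integral on I2)
β6 |J3  (closing 0-jn rule on J3)

3  (C1, I1, I2 all integral)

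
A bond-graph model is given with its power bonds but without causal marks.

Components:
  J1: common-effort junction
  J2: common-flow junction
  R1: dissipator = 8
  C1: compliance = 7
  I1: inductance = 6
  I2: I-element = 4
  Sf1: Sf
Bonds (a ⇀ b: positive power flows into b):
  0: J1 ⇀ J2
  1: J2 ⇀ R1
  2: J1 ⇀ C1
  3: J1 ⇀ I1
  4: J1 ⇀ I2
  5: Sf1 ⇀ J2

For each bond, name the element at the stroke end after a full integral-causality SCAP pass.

b0 |J2
b1 |J2
b2 |J1
b3 |I1
b4 |I2
b5 |Sf1

β5 stroke→Sf1  (Sf1: flow source, stroke at near end)
β0 stroke→J2  (J2 flow already set via bond 5)
β1 stroke→J2  (common-f at J2 fixed by 5)
β2 stroke→J1  (prefer integral on C1)
β3 stroke→I1  (0-jn J1 has e-setter on 2)
β4 stroke→I2  (J1: bond 2 brought effort, rest push out)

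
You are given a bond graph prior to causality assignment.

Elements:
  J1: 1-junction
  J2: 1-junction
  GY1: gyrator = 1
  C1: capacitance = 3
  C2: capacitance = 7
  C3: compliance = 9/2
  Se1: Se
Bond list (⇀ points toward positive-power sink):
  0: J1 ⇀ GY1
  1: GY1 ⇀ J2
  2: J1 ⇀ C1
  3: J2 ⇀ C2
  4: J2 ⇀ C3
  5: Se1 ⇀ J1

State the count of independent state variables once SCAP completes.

3  (C1, C2, C3 all integral)

#5 stroke→J1  (Se1 (Se) sets effort on bond)
#2 stroke→J1  (C1 outputs effort q/C1)
#0 stroke→GY1  (closing 1-jn rule on J1)
#1 stroke→GY1  (GY1 both-in/both-out from 0)
#3 stroke→J2  (J2: bond 1 brought flow, rest push out)
#4 stroke→J2  (J2: bond 1 brought flow, rest push out)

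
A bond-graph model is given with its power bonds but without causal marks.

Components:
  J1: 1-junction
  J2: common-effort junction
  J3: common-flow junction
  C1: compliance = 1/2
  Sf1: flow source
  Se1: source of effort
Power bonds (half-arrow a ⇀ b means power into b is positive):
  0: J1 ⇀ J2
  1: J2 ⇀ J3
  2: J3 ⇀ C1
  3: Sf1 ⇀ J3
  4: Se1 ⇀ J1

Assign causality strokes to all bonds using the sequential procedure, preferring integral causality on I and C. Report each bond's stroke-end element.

β3 →Sf1  (Sf1: flow source, stroke at near end)
β4 →J1  (Se1 fixes effort; stroke away)
β0 →J2  (J1: last free bond brings flow in)
β1 →J3  (J2: bond 0 brought effort, rest push out)
β2 →J3  (1-jn J3 has f-setter on 3)

β0 stroke→J2
β1 stroke→J3
β2 stroke→J3
β3 stroke→Sf1
β4 stroke→J1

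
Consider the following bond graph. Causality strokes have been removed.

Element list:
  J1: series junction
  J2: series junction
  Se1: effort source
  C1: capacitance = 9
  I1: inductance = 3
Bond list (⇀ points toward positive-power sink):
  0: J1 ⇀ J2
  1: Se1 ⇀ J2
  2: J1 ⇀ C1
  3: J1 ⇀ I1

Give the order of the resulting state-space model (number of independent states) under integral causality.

2  (C1, I1 all integral)

bond 1 stroke at J2  (Se1: effort source, stroke at far end)
bond 0 stroke at J1  (only one flow-in slot at J2)
bond 2 stroke at J1  (C1 outputs effort q/C1)
bond 3 stroke at I1  (closing 1-jn rule on J1)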